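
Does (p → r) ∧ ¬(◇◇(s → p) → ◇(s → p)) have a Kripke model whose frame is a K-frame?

Yes, satisfiable

1. (p → r) ∧ ¬(◇◇(s → p) → ◇(s → p)), 0
2. p → r, 0
3. ¬(◇◇(s → p) → ◇(s → p)), 0
4. ◇◇(s → p), 0
5. ¬◇(s → p), 0
6. r, 0
7. ◇(s → p), 1
8. ¬(s → p), 1
9. s, 1
10. ¬p, 1
11. s → p, 2
12. p, 2
Accessibility: 0R1, 1R2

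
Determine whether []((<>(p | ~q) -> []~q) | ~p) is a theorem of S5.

Not valid

Tableau for the negation ~[]((<>(p | ~q) -> []~q) | ~p):
1. ~[]((<>(p | ~q) -> []~q) | ~p), u
2. ~((<>(p | ~q) -> []~q) | ~p), v
3. ~(<>(p | ~q) -> []~q), v
4. p, v
5. <>(p | ~q), v
6. ~[]~q, v
7. p | ~q, w
8. ~q, w
9. q, x
Accessibility: uRu, uRv, uRw, uRx, vRu, vRv, vRw, vRx, wRu, wRv, wRw, wRx, xRu, xRv, xRw, xRx
The negation has an open branch (countermodel exists).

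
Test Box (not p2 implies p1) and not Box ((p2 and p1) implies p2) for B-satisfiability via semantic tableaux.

1. Box (not p2 implies p1) and not Box ((p2 and p1) implies p2), u
2. Box (not p2 implies p1), u   [and-rule on 1]
3. not Box ((p2 and p1) implies p2), u   [and-rule on 1]
4. not p2 implies p1, u   [Box-rule on 2 via uRu]
5. p1, u   [implies-rule on 4 (branches; this branch)]
6. not ((p2 and p1) implies p2), v   [neg-Box-rule on 3: fresh world v, uRv]
7. p2 and p1, v   [neg-implies-rule on 6]
8. not p2, v   [neg-implies-rule on 6]
9. p2, v   [and-rule on 7]
10. p1, v   [and-rule on 7]
Accessibility: uRu, uRv, vRu, vRv
Branch closes: p2 and not p2 both at v.
(One branch shown.) All branches close.

No, unsatisfiable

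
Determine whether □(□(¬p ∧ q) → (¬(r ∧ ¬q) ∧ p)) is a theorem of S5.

No, not valid

Tableau for the negation ¬□(□(¬p ∧ q) → (¬(r ∧ ¬q) ∧ p)):
1. ¬□(□(¬p ∧ q) → (¬(r ∧ ¬q) ∧ p)), 0
2. ¬(□(¬p ∧ q) → (¬(r ∧ ¬q) ∧ p)), 1
3. □(¬p ∧ q), 1
4. ¬(¬(r ∧ ¬q) ∧ p), 1
5. ¬p ∧ q, 0
6. ¬p, 0
7. q, 0
8. ¬p ∧ q, 1
9. ¬p, 1
10. q, 1
Accessibility: 0R0, 0R1, 1R0, 1R1
The negation has an open branch (countermodel exists).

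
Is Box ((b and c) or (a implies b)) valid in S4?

No, not valid

Tableau for the negation not Box ((b and c) or (a implies b)):
1. not Box ((b and c) or (a implies b)), w0
2. not ((b and c) or (a implies b)), w1
3. not (b and c), w1
4. not (a implies b), w1
5. a, w1
6. not b, w1
7. not c, w1
Accessibility: w0Rw0, w0Rw1, w1Rw1
The negation has an open branch (countermodel exists).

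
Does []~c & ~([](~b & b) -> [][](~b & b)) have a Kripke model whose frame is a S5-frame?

1. []~c & ~([](~b & b) -> [][](~b & b)), u
2. []~c, u   [&-rule on 1]
3. ~([](~b & b) -> [][](~b & b)), u   [&-rule on 1]
4. [](~b & b), u   [~->-rule on 3]
5. ~[][](~b & b), u   [~->-rule on 3]
6. ~c, u   [[]-rule on 2 via uRu]
7. ~b & b, u   [[]-rule on 4 via uRu]
8. ~b, u   [&-rule on 7]
9. b, u   [&-rule on 7]
Accessibility: uRu
Branch closes: b and ~b both at u.
Every branch closes; the branch above is one of them.

No, unsatisfiable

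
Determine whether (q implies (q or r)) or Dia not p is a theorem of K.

Valid in K

Tableau for the negation not ((q implies (q or r)) or Dia not p):
1. not ((q implies (q or r)) or Dia not p), 0
2. not (q implies (q or r)), 0   [neg-or-rule on 1]
3. not Dia not p, 0   [neg-or-rule on 1]
4. q, 0   [neg-implies-rule on 2]
5. not (q or r), 0   [neg-implies-rule on 2]
6. not q, 0   [neg-or-rule on 5]
7. not r, 0   [neg-or-rule on 5]
Branch closes: q and not q both at 0.
All branches of the negation close; one closing branch shown above.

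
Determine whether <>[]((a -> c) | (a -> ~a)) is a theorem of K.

Not valid

Tableau for the negation ~<>[]((a -> c) | (a -> ~a)):
1. ~<>[]((a -> c) | (a -> ~a)), w0
The negation has an open branch (countermodel exists).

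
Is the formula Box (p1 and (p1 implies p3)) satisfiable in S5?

1. Box (p1 and (p1 implies p3)), w0
2. p1 and (p1 implies p3), w0
3. p1, w0
4. p1 implies p3, w0
5. p3, w0
Accessibility: w0Rw0

Yes, satisfiable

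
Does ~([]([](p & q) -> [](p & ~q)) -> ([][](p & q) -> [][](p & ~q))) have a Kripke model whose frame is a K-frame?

Unsatisfiable

1. ~([]([](p & q) -> [](p & ~q)) -> ([][](p & q) -> [][](p & ~q))), u
2. []([](p & q) -> [](p & ~q)), u   [~->-rule on 1]
3. ~([][](p & q) -> [][](p & ~q)), u   [~->-rule on 1]
4. [][](p & q), u   [~->-rule on 3]
5. ~[][](p & ~q), u   [~->-rule on 3]
6. ~[](p & ~q), v   [~[]-rule on 5: fresh world v, uRv]
7. [](p & q) -> [](p & ~q), v   [[]-rule on 2 via uRv]
8. [](p & q), v   [[]-rule on 4 via uRv]
9. ~[](p & q), v   [->-rule on 7 (branches; this branch)]
10. ~(p & ~q), w   [~[]-rule on 6: fresh world w, vRw]
11. p & q, w   [[]-rule on 8 via vRw]
12. p, w   [&-rule on 11]
13. q, w   [&-rule on 11]
14. ~(p & q), x   [~[]-rule on 9: fresh world x, vRx]
15. p & q, x   [[]-rule on 8 via vRx]
16. p, x   [&-rule on 15]
17. q, x   [&-rule on 15]
18. ~q, x   [~&-rule on 14 (branches; this branch)]
Accessibility: uRv, vRw, vRx
Branch closes: q and ~q both at x.
Every branch closes; the branch above is one of them.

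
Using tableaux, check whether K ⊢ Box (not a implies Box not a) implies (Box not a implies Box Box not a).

Yes, valid

Tableau for the negation not (Box (not a implies Box not a) implies (Box not a implies Box Box not a)):
1. not (Box (not a implies Box not a) implies (Box not a implies Box Box not a)), u
2. Box (not a implies Box not a), u
3. not (Box not a implies Box Box not a), u
4. Box not a, u
5. not Box Box not a, u
6. not Box not a, v
7. not a implies Box not a, v
8. not a, v
9. Box not a, v
10. a, w
11. not a, w
Accessibility: uRv, vRw
Branch closes: a and not a both at w.
Every branch of the negation's tableau closes; the branch above is one of them.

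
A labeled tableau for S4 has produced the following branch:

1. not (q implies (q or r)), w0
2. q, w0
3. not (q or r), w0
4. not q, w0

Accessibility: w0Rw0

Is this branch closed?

Closed

Both q and not q appear at w0.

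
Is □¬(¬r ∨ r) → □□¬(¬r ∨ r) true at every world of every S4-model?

Tableau for the negation ¬(□¬(¬r ∨ r) → □□¬(¬r ∨ r)):
1. ¬(□¬(¬r ∨ r) → □□¬(¬r ∨ r)), 0
2. □¬(¬r ∨ r), 0   [¬→-rule on 1]
3. ¬□□¬(¬r ∨ r), 0   [¬→-rule on 1]
4. ¬(¬r ∨ r), 0   [□-rule on 2 via 0R0]
5. r, 0   [¬∨-rule on 4]
6. ¬r, 0   [¬∨-rule on 4]
Accessibility: 0R0
Branch closes: r and ¬r both at 0.
All branches of the negation close; one closing branch shown above.

Yes, valid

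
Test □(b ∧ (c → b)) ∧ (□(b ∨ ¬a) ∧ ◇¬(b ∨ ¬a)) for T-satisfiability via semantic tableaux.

1. □(b ∧ (c → b)) ∧ (□(b ∨ ¬a) ∧ ◇¬(b ∨ ¬a)), 0
2. □(b ∧ (c → b)), 0
3. □(b ∨ ¬a) ∧ ◇¬(b ∨ ¬a), 0
4. □(b ∨ ¬a), 0
5. ◇¬(b ∨ ¬a), 0
6. b ∧ (c → b), 0
7. b, 0
8. c → b, 0
9. b ∨ ¬a, 0
10. ¬a, 0
11. ¬(b ∨ ¬a), 1
12. ¬b, 1
13. a, 1
14. b ∧ (c → b), 1
15. b, 1
16. c → b, 1
Accessibility: 0R0, 0R1, 1R1
Branch closes: b and ¬b both at 1.
Every branch closes; the branch above is one of them.

Unsatisfiable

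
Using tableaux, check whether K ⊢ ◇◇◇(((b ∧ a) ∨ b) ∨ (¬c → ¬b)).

Not valid

Tableau for the negation ¬◇◇◇(((b ∧ a) ∨ b) ∨ (¬c → ¬b)):
1. ¬◇◇◇(((b ∧ a) ∨ b) ∨ (¬c → ¬b)), 0
The negation has an open branch (countermodel exists).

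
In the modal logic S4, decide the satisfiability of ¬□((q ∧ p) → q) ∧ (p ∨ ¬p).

No, unsatisfiable

1. ¬□((q ∧ p) → q) ∧ (p ∨ ¬p), u
2. ¬□((q ∧ p) → q), u
3. p ∨ ¬p, u
4. ¬p, u
5. ¬((q ∧ p) → q), v
6. q ∧ p, v
7. ¬q, v
8. q, v
9. p, v
Accessibility: uRu, uRv, vRv
Branch closes: q and ¬q both at v.
Every branch closes; the branch above is one of them.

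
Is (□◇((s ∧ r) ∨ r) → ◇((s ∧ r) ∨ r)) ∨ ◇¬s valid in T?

Tableau for the negation ¬((□◇((s ∧ r) ∨ r) → ◇((s ∧ r) ∨ r)) ∨ ◇¬s):
1. ¬((□◇((s ∧ r) ∨ r) → ◇((s ∧ r) ∨ r)) ∨ ◇¬s), w0
2. ¬(□◇((s ∧ r) ∨ r) → ◇((s ∧ r) ∨ r)), w0
3. ¬◇¬s, w0
4. □◇((s ∧ r) ∨ r), w0
5. ¬◇((s ∧ r) ∨ r), w0
6. s, w0
7. ◇((s ∧ r) ∨ r), w0
8. ¬((s ∧ r) ∨ r), w0
9. ¬(s ∧ r), w0
10. ¬r, w0
11. (s ∧ r) ∨ r, w1
12. s, w1
13. ◇((s ∧ r) ∨ r), w1
14. ¬((s ∧ r) ∨ r), w1
15. ¬(s ∧ r), w1
16. ¬r, w1
17. s ∧ r, w1
18. r, w1
Accessibility: w0Rw0, w0Rw1, w1Rw1
Branch closes: r and ¬r both at w1.
Every branch of the negation's tableau closes; the branch above is one of them.

Valid in T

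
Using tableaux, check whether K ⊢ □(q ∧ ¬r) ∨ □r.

Tableau for the negation ¬(□(q ∧ ¬r) ∨ □r):
1. ¬(□(q ∧ ¬r) ∨ □r), u
2. ¬□(q ∧ ¬r), u   [¬∨-rule on 1]
3. ¬□r, u   [¬∨-rule on 1]
4. ¬(q ∧ ¬r), v   [¬□-rule on 2: fresh world v, uRv]
5. r, v   [¬∧-rule on 4 (branches; this branch)]
6. ¬r, w   [¬□-rule on 3: fresh world w, uRw]
Accessibility: uRv, uRw
The negation has an open branch (countermodel exists).

No, not valid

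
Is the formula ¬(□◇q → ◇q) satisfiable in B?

Unsatisfiable

1. ¬(□◇q → ◇q), w0
2. □◇q, w0   [¬→-rule on 1]
3. ¬◇q, w0   [¬→-rule on 1]
4. ◇q, w0   [□-rule on 2 via w0Rw0]
5. ¬q, w0   [¬◇-rule on 3 via w0Rw0]
6. q, w1   [◇-rule on 4: fresh world w1, w0Rw1]
7. ◇q, w1   [□-rule on 2 via w0Rw1]
8. ¬q, w1   [¬◇-rule on 3 via w0Rw1]
Accessibility: w0Rw0, w0Rw1, w1Rw0, w1Rw1
Branch closes: q and ¬q both at w1.
Every branch closes; the branch above is one of them.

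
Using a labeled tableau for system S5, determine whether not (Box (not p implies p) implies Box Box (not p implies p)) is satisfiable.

No, unsatisfiable

1. not (Box (not p implies p) implies Box Box (not p implies p)), 0
2. Box (not p implies p), 0
3. not Box Box (not p implies p), 0
4. not p implies p, 0
5. p, 0
6. not Box (not p implies p), 1
7. not p implies p, 1
8. p, 1
9. not (not p implies p), 2
10. not p, 2
11. not p implies p, 2
12. p, 2
Accessibility: 0R0, 0R1, 0R2, 1R0, 1R1, 1R2, 2R0, 2R1, 2R2
Branch closes: p and not p both at 2.
All branches of the tableau close; one closing branch shown above.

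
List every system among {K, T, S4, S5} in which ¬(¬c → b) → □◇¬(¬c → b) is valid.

S5-tableau for the negation ¬(¬(¬c → b) → □◇¬(¬c → b)):
1. ¬(¬(¬c → b) → □◇¬(¬c → b)), w0
2. ¬(¬c → b), w0
3. ¬□◇¬(¬c → b), w0
4. ¬c, w0
5. ¬b, w0
6. ¬◇¬(¬c → b), w1
7. ¬c → b, w0
8. ¬c → b, w1
9. b, w0
Accessibility: w0Rw0, w0Rw1, w1Rw0, w1Rw1
Branch closes: b and ¬b both at w0.
Every branch closes (one shown): valid in S5.
S4-tableau for the negation ¬(¬(¬c → b) → □◇¬(¬c → b)):
1. ¬(¬(¬c → b) → □◇¬(¬c → b)), w0
2. ¬(¬c → b), w0
3. ¬□◇¬(¬c → b), w0
4. ¬c, w0
5. ¬b, w0
6. ¬◇¬(¬c → b), w1
7. ¬c → b, w1
8. b, w1
Accessibility: w0Rw0, w0Rw1, w1Rw1
Complete open branch: countermodel on an S4-frame, so not valid in S4, nor in K, T (the same frame is also a K-frame and a T-frame).

S5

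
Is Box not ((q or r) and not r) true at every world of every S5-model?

Not valid

Tableau for the negation not Box not ((q or r) and not r):
1. not Box not ((q or r) and not r), w0
2. (q or r) and not r, w1
3. q or r, w1
4. not r, w1
5. q, w1
Accessibility: w0Rw0, w0Rw1, w1Rw0, w1Rw1
The negation has an open branch (countermodel exists).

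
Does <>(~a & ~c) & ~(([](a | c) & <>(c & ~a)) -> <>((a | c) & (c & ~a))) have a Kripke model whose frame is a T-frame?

1. <>(~a & ~c) & ~(([](a | c) & <>(c & ~a)) -> <>((a | c) & (c & ~a))), 0
2. <>(~a & ~c), 0   [&-rule on 1]
3. ~(([](a | c) & <>(c & ~a)) -> <>((a | c) & (c & ~a))), 0   [&-rule on 1]
4. [](a | c) & <>(c & ~a), 0   [~->-rule on 3]
5. ~<>((a | c) & (c & ~a)), 0   [~->-rule on 3]
6. [](a | c), 0   [&-rule on 4]
7. <>(c & ~a), 0   [&-rule on 4]
8. ~((a | c) & (c & ~a)), 0   [~<>-rule on 5 via 0R0]
9. a | c, 0   [[]-rule on 6 via 0R0]
10. ~(c & ~a), 0   [~&-rule on 8 (branches; this branch)]
11. c, 0   [|-rule on 9 (branches; this branch)]
12. a, 0   [~&-rule on 10 (branches; this branch)]
13. ~a & ~c, 1   [<>-rule on 2: fresh world 1, 0R1]
14. ~a, 1   [&-rule on 13]
15. ~c, 1   [&-rule on 13]
16. ~((a | c) & (c & ~a)), 1   [~<>-rule on 5 via 0R1]
17. a | c, 1   [[]-rule on 6 via 0R1]
18. ~(a | c), 1   [~&-rule on 16 (branches; this branch)]
19. c, 1   [|-rule on 17 (branches; this branch)]
Accessibility: 0R0, 0R1, 1R1
Branch closes: c and ~c both at 1.
(One branch shown.) All branches close.

Unsatisfiable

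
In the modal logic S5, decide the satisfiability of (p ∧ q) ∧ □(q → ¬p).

No, unsatisfiable

1. (p ∧ q) ∧ □(q → ¬p), u
2. p ∧ q, u   [∧-rule on 1]
3. □(q → ¬p), u   [∧-rule on 1]
4. p, u   [∧-rule on 2]
5. q, u   [∧-rule on 2]
6. q → ¬p, u   [□-rule on 3 via uRu]
7. ¬p, u   [→-rule on 6 (branches; this branch)]
Accessibility: uRu
Branch closes: p and ¬p both at u.
Every branch closes; the branch above is one of them.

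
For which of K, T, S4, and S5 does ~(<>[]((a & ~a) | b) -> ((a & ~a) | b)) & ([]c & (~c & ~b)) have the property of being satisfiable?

T-tableau for the formula:
1. ~(<>[]((a & ~a) | b) -> ((a & ~a) | b)) & ([]c & (~c & ~b)), w0
2. ~(<>[]((a & ~a) | b) -> ((a & ~a) | b)), w0
3. []c & (~c & ~b), w0
4. <>[]((a & ~a) | b), w0
5. ~((a & ~a) | b), w0
6. []c, w0
7. ~c & ~b, w0
8. ~(a & ~a), w0
9. ~b, w0
10. ~c, w0
11. c, w0
Accessibility: w0Rw0
Branch closes: c and ~c both at w0.
Every branch closes (one shown): unsatisfiable in T, hence also in S4, S5 (every S4/S5-frame is a T-frame).
K-tableau for the formula:
1. ~(<>[]((a & ~a) | b) -> ((a & ~a) | b)) & ([]c & (~c & ~b)), w0
2. ~(<>[]((a & ~a) | b) -> ((a & ~a) | b)), w0
3. []c & (~c & ~b), w0
4. <>[]((a & ~a) | b), w0
5. ~((a & ~a) | b), w0
6. []c, w0
7. ~c & ~b, w0
8. ~(a & ~a), w0
9. ~b, w0
10. ~c, w0
11. a, w0
12. []((a & ~a) | b), w1
13. c, w1
Accessibility: w0Rw1
Complete open branch: satisfiable in K.

K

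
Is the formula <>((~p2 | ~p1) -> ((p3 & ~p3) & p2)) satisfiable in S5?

1. <>((~p2 | ~p1) -> ((p3 & ~p3) & p2)), u
2. (~p2 | ~p1) -> ((p3 & ~p3) & p2), v   [<>-rule on 1: fresh world v, uRv]
3. ~(~p2 | ~p1), v   [->-rule on 2 (branches; this branch)]
4. p2, v   [~|-rule on 3]
5. p1, v   [~|-rule on 3]
Accessibility: uRu, uRv, vRu, vRv

Satisfiable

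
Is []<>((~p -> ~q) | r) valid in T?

Invalid (countermodel exists)

Tableau for the negation ~[]<>((~p -> ~q) | r):
1. ~[]<>((~p -> ~q) | r), u
2. ~<>((~p -> ~q) | r), v   [~[]-rule on 1: fresh world v, uRv]
3. ~((~p -> ~q) | r), v   [~<>-rule on 2 via vRv]
4. ~(~p -> ~q), v   [~|-rule on 3]
5. ~r, v   [~|-rule on 3]
6. ~p, v   [~->-rule on 4]
7. q, v   [~->-rule on 4]
Accessibility: uRu, uRv, vRv
The negation has an open branch (countermodel exists).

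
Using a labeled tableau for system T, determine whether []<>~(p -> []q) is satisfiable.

1. []<>~(p -> []q), 0
2. <>~(p -> []q), 0
3. ~(p -> []q), 1
4. p, 1
5. ~[]q, 1
6. <>~(p -> []q), 1
7. ~q, 2
8. ~(p -> []q), 3
9. p, 3
10. ~[]q, 3
11. ~q, 4
Accessibility: 0R0, 0R1, 1R1, 1R2, 1R3, 2R2, 3R3, 3R4, 4R4

Satisfiable (open branch found)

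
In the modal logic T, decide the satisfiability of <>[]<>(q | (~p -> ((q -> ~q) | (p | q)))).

Yes, satisfiable

1. <>[]<>(q | (~p -> ((q -> ~q) | (p | q)))), u
2. []<>(q | (~p -> ((q -> ~q) | (p | q)))), v   [<>-rule on 1: fresh world v, uRv]
3. <>(q | (~p -> ((q -> ~q) | (p | q)))), v   [[]-rule on 2 via vRv]
4. q | (~p -> ((q -> ~q) | (p | q))), w   [<>-rule on 3: fresh world w, vRw]
5. <>(q | (~p -> ((q -> ~q) | (p | q)))), w   [[]-rule on 2 via vRw]
6. ~p -> ((q -> ~q) | (p | q)), w   [|-rule on 4 (branches; this branch)]
7. (q -> ~q) | (p | q), w   [->-rule on 6 (branches; this branch)]
8. p | q, w   [|-rule on 7 (branches; this branch)]
9. q, w   [|-rule on 8 (branches; this branch)]
10. q | (~p -> ((q -> ~q) | (p | q))), x   [<>-rule on 5: fresh world x, wRx]
11. ~p -> ((q -> ~q) | (p | q)), x   [|-rule on 10 (branches; this branch)]
12. (q -> ~q) | (p | q), x   [->-rule on 11 (branches; this branch)]
13. p | q, x   [|-rule on 12 (branches; this branch)]
14. q, x   [|-rule on 13 (branches; this branch)]
Accessibility: uRu, uRv, vRv, vRw, wRw, wRx, xRx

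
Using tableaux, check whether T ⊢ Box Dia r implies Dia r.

Tableau for the negation not (Box Dia r implies Dia r):
1. not (Box Dia r implies Dia r), w0
2. Box Dia r, w0
3. not Dia r, w0
4. Dia r, w0
5. not r, w0
6. r, w1
7. Dia r, w1
8. not r, w1
Accessibility: w0Rw0, w0Rw1, w1Rw1
Branch closes: r and not r both at w1.
Every branch of the negation's tableau closes; the branch above is one of them.

Valid in T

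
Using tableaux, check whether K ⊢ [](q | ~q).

Valid

Tableau for the negation ~[](q | ~q):
1. ~[](q | ~q), u
2. ~(q | ~q), v
3. ~q, v
4. q, v
Accessibility: uRv
Branch closes: q and ~q both at v.
All branches of the negation close; one closing branch shown above.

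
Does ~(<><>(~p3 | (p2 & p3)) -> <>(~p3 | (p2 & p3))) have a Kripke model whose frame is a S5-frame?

Unsatisfiable (every branch closes)

1. ~(<><>(~p3 | (p2 & p3)) -> <>(~p3 | (p2 & p3))), 0
2. <><>(~p3 | (p2 & p3)), 0   [~->-rule on 1]
3. ~<>(~p3 | (p2 & p3)), 0   [~->-rule on 1]
4. ~(~p3 | (p2 & p3)), 0   [~<>-rule on 3 via 0R0]
5. p3, 0   [~|-rule on 4]
6. ~(p2 & p3), 0   [~|-rule on 4]
7. ~p2, 0   [~&-rule on 6 (branches; this branch)]
8. <>(~p3 | (p2 & p3)), 1   [<>-rule on 2: fresh world 1, 0R1]
9. ~(~p3 | (p2 & p3)), 1   [~<>-rule on 3 via 0R1]
10. p3, 1   [~|-rule on 9]
11. ~(p2 & p3), 1   [~|-rule on 9]
12. ~p2, 1   [~&-rule on 11 (branches; this branch)]
13. ~p3 | (p2 & p3), 2   [<>-rule on 8: fresh world 2, 1R2]
14. ~(~p3 | (p2 & p3)), 2   [~<>-rule on 3 via 0R2]
15. p3, 2   [~|-rule on 14]
16. ~(p2 & p3), 2   [~|-rule on 14]
17. p2 & p3, 2   [|-rule on 13 (branches; this branch)]
18. p2, 2   [&-rule on 17]
19. ~p3, 2   [~&-rule on 16 (branches; this branch)]
Accessibility: 0R0, 0R1, 0R2, 1R0, 1R1, 1R2, 2R0, 2R1, 2R2
Branch closes: p3 and ~p3 both at 2.
Every branch closes; the branch above is one of them.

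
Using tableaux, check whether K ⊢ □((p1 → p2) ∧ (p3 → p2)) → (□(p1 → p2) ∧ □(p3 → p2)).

Valid

Tableau for the negation ¬(□((p1 → p2) ∧ (p3 → p2)) → (□(p1 → p2) ∧ □(p3 → p2))):
1. ¬(□((p1 → p2) ∧ (p3 → p2)) → (□(p1 → p2) ∧ □(p3 → p2))), 0
2. □((p1 → p2) ∧ (p3 → p2)), 0   [¬→-rule on 1]
3. ¬(□(p1 → p2) ∧ □(p3 → p2)), 0   [¬→-rule on 1]
4. ¬□(p3 → p2), 0   [¬∧-rule on 3 (branches; this branch)]
5. ¬(p3 → p2), 1   [¬□-rule on 4: fresh world 1, 0R1]
6. p3, 1   [¬→-rule on 5]
7. ¬p2, 1   [¬→-rule on 5]
8. (p1 → p2) ∧ (p3 → p2), 1   [□-rule on 2 via 0R1]
9. p1 → p2, 1   [∧-rule on 8]
10. p3 → p2, 1   [∧-rule on 8]
11. ¬p1, 1   [→-rule on 9 (branches; this branch)]
12. p2, 1   [→-rule on 10 (branches; this branch)]
Accessibility: 0R1
Branch closes: p2 and ¬p2 both at 1.
All branches of the negation close; one closing branch shown above.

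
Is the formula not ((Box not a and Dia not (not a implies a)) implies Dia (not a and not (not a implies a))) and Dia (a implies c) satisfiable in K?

1. not ((Box not a and Dia not (not a implies a)) implies Dia (not a and not (not a implies a))) and Dia (a implies c), u
2. not ((Box not a and Dia not (not a implies a)) implies Dia (not a and not (not a implies a))), u
3. Dia (a implies c), u
4. Box not a and Dia not (not a implies a), u
5. not Dia (not a and not (not a implies a)), u
6. Box not a, u
7. Dia not (not a implies a), u
8. a implies c, v
9. not (not a and not (not a implies a)), v
10. not a, v
11. c, v
12. not a implies a, v
13. a, v
Accessibility: uRv
Branch closes: a and not a both at v.
(One branch shown.) All branches close.

No, unsatisfiable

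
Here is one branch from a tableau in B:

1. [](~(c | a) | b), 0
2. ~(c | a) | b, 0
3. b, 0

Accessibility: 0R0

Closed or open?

No, open

No atom appears with both signs at the same world.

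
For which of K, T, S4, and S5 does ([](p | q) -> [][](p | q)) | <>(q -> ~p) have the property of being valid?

T-tableau for the negation ~(([](p | q) -> [][](p | q)) | <>(q -> ~p)):
1. ~(([](p | q) -> [][](p | q)) | <>(q -> ~p)), 0
2. ~([](p | q) -> [][](p | q)), 0   [~|-rule on 1]
3. ~<>(q -> ~p), 0   [~|-rule on 1]
4. [](p | q), 0   [~->-rule on 2]
5. ~[][](p | q), 0   [~->-rule on 2]
6. ~(q -> ~p), 0   [~<>-rule on 3 via 0R0]
7. q, 0   [~->-rule on 6]
8. p, 0   [~->-rule on 6]
9. p | q, 0   [[]-rule on 4 via 0R0]
10. ~[](p | q), 1   [~[]-rule on 5: fresh world 1, 0R1]
11. ~(q -> ~p), 1   [~<>-rule on 3 via 0R1]
12. q, 1   [~->-rule on 11]
13. p, 1   [~->-rule on 11]
14. p | q, 1   [[]-rule on 4 via 0R1]
15. ~(p | q), 2   [~[]-rule on 10: fresh world 2, 1R2]
16. ~p, 2   [~|-rule on 15]
17. ~q, 2   [~|-rule on 15]
Accessibility: 0R0, 0R1, 1R1, 1R2, 2R2
Complete open branch: countermodel on a T-frame, so not valid in T, nor in K (the same frame is also a K-frame).
S4-tableau for the negation ~(([](p | q) -> [][](p | q)) | <>(q -> ~p)):
1. ~(([](p | q) -> [][](p | q)) | <>(q -> ~p)), 0
2. ~([](p | q) -> [][](p | q)), 0   [~|-rule on 1]
3. ~<>(q -> ~p), 0   [~|-rule on 1]
4. [](p | q), 0   [~->-rule on 2]
5. ~[][](p | q), 0   [~->-rule on 2]
6. ~(q -> ~p), 0   [~<>-rule on 3 via 0R0]
7. q, 0   [~->-rule on 6]
8. p, 0   [~->-rule on 6]
9. p | q, 0   [[]-rule on 4 via 0R0]
10. ~[](p | q), 1   [~[]-rule on 5: fresh world 1, 0R1]
11. ~(q -> ~p), 1   [~<>-rule on 3 via 0R1]
12. q, 1   [~->-rule on 11]
13. p, 1   [~->-rule on 11]
14. p | q, 1   [[]-rule on 4 via 0R1]
15. ~(p | q), 2   [~[]-rule on 10: fresh world 2, 1R2]
16. ~p, 2   [~|-rule on 15]
17. ~q, 2   [~|-rule on 15]
18. ~(q -> ~p), 2   [~<>-rule on 3 via 0R2]
19. q, 2   [~->-rule on 18]
20. p, 2   [~->-rule on 18]
Accessibility: 0R0, 0R1, 0R2, 1R1, 1R2, 2R2
Branch closes: q and ~q both at 2.
Every branch closes (one shown): valid in S4, hence also in S5 (every theorem of S4 is a theorem of S5).

S4, S5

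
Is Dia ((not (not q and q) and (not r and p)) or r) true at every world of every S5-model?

No, not valid

Tableau for the negation not Dia ((not (not q and q) and (not r and p)) or r):
1. not Dia ((not (not q and q) and (not r and p)) or r), u
2. not ((not (not q and q) and (not r and p)) or r), u   [neg-Dia-rule on 1 via uRu]
3. not (not (not q and q) and (not r and p)), u   [neg-or-rule on 2]
4. not r, u   [neg-or-rule on 2]
5. not (not r and p), u   [neg-and-rule on 3 (branches; this branch)]
6. not p, u   [neg-and-rule on 5 (branches; this branch)]
Accessibility: uRu
The negation has an open branch (countermodel exists).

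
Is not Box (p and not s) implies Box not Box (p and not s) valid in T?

Invalid (countermodel exists)

Tableau for the negation not (not Box (p and not s) implies Box not Box (p and not s)):
1. not (not Box (p and not s) implies Box not Box (p and not s)), 0
2. not Box (p and not s), 0   [neg-implies-rule on 1]
3. not Box not Box (p and not s), 0   [neg-implies-rule on 1]
4. not (p and not s), 1   [neg-Box-rule on 2: fresh world 1, 0R1]
5. s, 1   [neg-and-rule on 4 (branches; this branch)]
6. Box (p and not s), 2   [neg-Box-rule on 3: fresh world 2, 0R2]
7. p and not s, 2   [Box-rule on 6 via 2R2]
8. p, 2   [and-rule on 7]
9. not s, 2   [and-rule on 7]
Accessibility: 0R0, 0R1, 0R2, 1R1, 2R2
The negation has an open branch (countermodel exists).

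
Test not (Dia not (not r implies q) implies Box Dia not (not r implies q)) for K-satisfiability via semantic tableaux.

Satisfiable

1. not (Dia not (not r implies q) implies Box Dia not (not r implies q)), u
2. Dia not (not r implies q), u
3. not Box Dia not (not r implies q), u
4. not (not r implies q), v
5. not r, v
6. not q, v
7. not Dia not (not r implies q), w
Accessibility: uRv, uRw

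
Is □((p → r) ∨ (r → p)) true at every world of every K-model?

Tableau for the negation ¬□((p → r) ∨ (r → p)):
1. ¬□((p → r) ∨ (r → p)), u
2. ¬((p → r) ∨ (r → p)), v
3. ¬(p → r), v
4. ¬(r → p), v
5. p, v
6. ¬r, v
7. r, v
8. ¬p, v
Accessibility: uRv
Branch closes: r and ¬r both at v.
All branches of the negation close; one closing branch shown above.

Valid in K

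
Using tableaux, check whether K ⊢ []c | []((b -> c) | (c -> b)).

Tableau for the negation ~([]c | []((b -> c) | (c -> b))):
1. ~([]c | []((b -> c) | (c -> b))), w0
2. ~[]c, w0
3. ~[]((b -> c) | (c -> b)), w0
4. ~c, w1
5. ~((b -> c) | (c -> b)), w2
6. ~(b -> c), w2
7. ~(c -> b), w2
8. b, w2
9. ~c, w2
10. c, w2
11. ~b, w2
Accessibility: w0Rw1, w0Rw2
Branch closes: c and ~c both at w2.
Every branch of the negation's tableau closes; the branch above is one of them.

Valid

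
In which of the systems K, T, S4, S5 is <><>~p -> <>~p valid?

S4-tableau for the negation ~(<><>~p -> <>~p):
1. ~(<><>~p -> <>~p), u
2. <><>~p, u
3. ~<>~p, u
4. p, u
5. <>~p, v
6. p, v
7. ~p, w
8. p, w
Accessibility: uRu, uRv, uRw, vRv, vRw, wRw
Branch closes: p and ~p both at w.
Every branch closes (one shown): valid in S4, hence also in S5 (every theorem of S4 is a theorem of S5).
T-tableau for the negation ~(<><>~p -> <>~p):
1. ~(<><>~p -> <>~p), u
2. <><>~p, u
3. ~<>~p, u
4. p, u
5. <>~p, v
6. p, v
7. ~p, w
Accessibility: uRu, uRv, vRv, vRw, wRw
Complete open branch: countermodel on a T-frame, so not valid in T, nor in K (the same frame is also a K-frame).

S4, S5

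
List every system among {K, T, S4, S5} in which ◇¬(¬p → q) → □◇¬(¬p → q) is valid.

S5

S5-tableau for the negation ¬(◇¬(¬p → q) → □◇¬(¬p → q)):
1. ¬(◇¬(¬p → q) → □◇¬(¬p → q)), u
2. ◇¬(¬p → q), u
3. ¬□◇¬(¬p → q), u
4. ¬(¬p → q), v
5. ¬p, v
6. ¬q, v
7. ¬◇¬(¬p → q), w
8. ¬p → q, u
9. ¬p → q, v
10. ¬p → q, w
11. q, u
12. q, v
Accessibility: uRu, uRv, uRw, vRu, vRv, vRw, wRu, wRv, wRw
Branch closes: q and ¬q both at v.
Every branch closes (one shown): valid in S5.
S4-tableau for the negation ¬(◇¬(¬p → q) → □◇¬(¬p → q)):
1. ¬(◇¬(¬p → q) → □◇¬(¬p → q)), u
2. ◇¬(¬p → q), u
3. ¬□◇¬(¬p → q), u
4. ¬(¬p → q), v
5. ¬p, v
6. ¬q, v
7. ¬◇¬(¬p → q), w
8. ¬p → q, w
9. q, w
Accessibility: uRu, uRv, uRw, vRv, wRw
Complete open branch: countermodel on an S4-frame, so not valid in S4, nor in K, T (the same frame is also a K-frame and a T-frame).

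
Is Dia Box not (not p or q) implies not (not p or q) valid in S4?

Invalid (countermodel exists)

Tableau for the negation not (Dia Box not (not p or q) implies not (not p or q)):
1. not (Dia Box not (not p or q) implies not (not p or q)), 0
2. Dia Box not (not p or q), 0
3. not p or q, 0
4. q, 0
5. Box not (not p or q), 1
6. not (not p or q), 1
7. p, 1
8. not q, 1
Accessibility: 0R0, 0R1, 1R1
The negation has an open branch (countermodel exists).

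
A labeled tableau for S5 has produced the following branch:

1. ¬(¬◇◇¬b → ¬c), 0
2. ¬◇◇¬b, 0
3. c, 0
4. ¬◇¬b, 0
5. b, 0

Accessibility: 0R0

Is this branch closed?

No world carries both an atom and its negation.

Open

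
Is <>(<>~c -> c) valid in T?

Tableau for the negation ~<>(<>~c -> c):
1. ~<>(<>~c -> c), 0
2. ~(<>~c -> c), 0
3. <>~c, 0
4. ~c, 0
5. ~c, 1
6. ~(<>~c -> c), 1
7. <>~c, 1
8. ~c, 2
Accessibility: 0R0, 0R1, 1R1, 1R2, 2R2
The negation has an open branch (countermodel exists).

No, not valid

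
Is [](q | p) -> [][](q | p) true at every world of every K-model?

Not valid

Tableau for the negation ~([](q | p) -> [][](q | p)):
1. ~([](q | p) -> [][](q | p)), w0
2. [](q | p), w0   [~->-rule on 1]
3. ~[][](q | p), w0   [~->-rule on 1]
4. ~[](q | p), w1   [~[]-rule on 3: fresh world w1, w0Rw1]
5. q | p, w1   [[]-rule on 2 via w0Rw1]
6. p, w1   [|-rule on 5 (branches; this branch)]
7. ~(q | p), w2   [~[]-rule on 4: fresh world w2, w1Rw2]
8. ~q, w2   [~|-rule on 7]
9. ~p, w2   [~|-rule on 7]
Accessibility: w0Rw1, w1Rw2
The negation has an open branch (countermodel exists).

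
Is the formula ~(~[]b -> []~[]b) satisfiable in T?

1. ~(~[]b -> []~[]b), u
2. ~[]b, u
3. ~[]~[]b, u
4. ~b, v
5. []b, w
6. b, w
Accessibility: uRu, uRv, uRw, vRv, wRw

Satisfiable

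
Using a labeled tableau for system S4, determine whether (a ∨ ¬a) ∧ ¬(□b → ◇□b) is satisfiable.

No, unsatisfiable

1. (a ∨ ¬a) ∧ ¬(□b → ◇□b), 0
2. a ∨ ¬a, 0
3. ¬(□b → ◇□b), 0
4. □b, 0
5. ¬◇□b, 0
6. b, 0
7. ¬□b, 0
8. ¬a, 0
9. ¬b, 1
10. b, 1
Accessibility: 0R0, 0R1, 1R1
Branch closes: b and ¬b both at 1.
Every branch closes; the branch above is one of them.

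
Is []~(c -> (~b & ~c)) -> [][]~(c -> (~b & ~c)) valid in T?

Tableau for the negation ~([]~(c -> (~b & ~c)) -> [][]~(c -> (~b & ~c))):
1. ~([]~(c -> (~b & ~c)) -> [][]~(c -> (~b & ~c))), u
2. []~(c -> (~b & ~c)), u
3. ~[][]~(c -> (~b & ~c)), u
4. ~(c -> (~b & ~c)), u
5. c, u
6. ~(~b & ~c), u
7. ~[]~(c -> (~b & ~c)), v
8. ~(c -> (~b & ~c)), v
9. c, v
10. ~(~b & ~c), v
11. c -> (~b & ~c), w
12. ~b & ~c, w
13. ~b, w
14. ~c, w
Accessibility: uRu, uRv, vRv, vRw, wRw
The negation has an open branch (countermodel exists).

Invalid (countermodel exists)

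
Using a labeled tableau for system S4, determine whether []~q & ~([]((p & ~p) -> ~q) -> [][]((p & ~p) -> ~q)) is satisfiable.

Unsatisfiable (every branch closes)

1. []~q & ~([]((p & ~p) -> ~q) -> [][]((p & ~p) -> ~q)), 0
2. []~q, 0
3. ~([]((p & ~p) -> ~q) -> [][]((p & ~p) -> ~q)), 0
4. []((p & ~p) -> ~q), 0
5. ~[][]((p & ~p) -> ~q), 0
6. ~q, 0
7. (p & ~p) -> ~q, 0
8. ~(p & ~p), 0
9. p, 0
10. ~[]((p & ~p) -> ~q), 1
11. ~q, 1
12. (p & ~p) -> ~q, 1
13. ~(p & ~p), 1
14. p, 1
15. ~((p & ~p) -> ~q), 2
16. p & ~p, 2
17. q, 2
18. p, 2
19. ~p, 2
Accessibility: 0R0, 0R1, 0R2, 1R1, 1R2, 2R2
Branch closes: p and ~p both at 2.
(One branch shown.) All branches close.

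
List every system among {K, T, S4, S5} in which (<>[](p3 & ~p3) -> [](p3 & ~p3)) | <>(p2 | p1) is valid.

K-tableau for the negation ~((<>[](p3 & ~p3) -> [](p3 & ~p3)) | <>(p2 | p1)):
1. ~((<>[](p3 & ~p3) -> [](p3 & ~p3)) | <>(p2 | p1)), w0
2. ~(<>[](p3 & ~p3) -> [](p3 & ~p3)), w0
3. ~<>(p2 | p1), w0
4. <>[](p3 & ~p3), w0
5. ~[](p3 & ~p3), w0
6. [](p3 & ~p3), w1
7. ~(p2 | p1), w1
8. ~p2, w1
9. ~p1, w1
10. ~(p3 & ~p3), w2
11. ~(p2 | p1), w2
12. ~p2, w2
13. ~p1, w2
14. p3, w2
Accessibility: w0Rw1, w0Rw2
Complete open branch: countermodel on a K-frame, so not valid in K.
T-tableau for the negation ~((<>[](p3 & ~p3) -> [](p3 & ~p3)) | <>(p2 | p1)):
1. ~((<>[](p3 & ~p3) -> [](p3 & ~p3)) | <>(p2 | p1)), w0
2. ~(<>[](p3 & ~p3) -> [](p3 & ~p3)), w0
3. ~<>(p2 | p1), w0
4. <>[](p3 & ~p3), w0
5. ~[](p3 & ~p3), w0
6. ~(p2 | p1), w0
7. ~p2, w0
8. ~p1, w0
9. [](p3 & ~p3), w1
10. ~(p2 | p1), w1
11. ~p2, w1
12. ~p1, w1
13. p3 & ~p3, w1
14. p3, w1
15. ~p3, w1
Accessibility: w0Rw0, w0Rw1, w1Rw1
Branch closes: p3 and ~p3 both at w1.
Every branch closes (one shown): valid in T, hence also in S4, S5 (every theorem of T is a theorem of S4 and S5).

T, S4, S5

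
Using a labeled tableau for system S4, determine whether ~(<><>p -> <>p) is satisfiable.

Unsatisfiable

1. ~(<><>p -> <>p), u
2. <><>p, u   [~->-rule on 1]
3. ~<>p, u   [~->-rule on 1]
4. ~p, u   [~<>-rule on 3 via uRu]
5. <>p, v   [<>-rule on 2: fresh world v, uRv]
6. ~p, v   [~<>-rule on 3 via uRv]
7. p, w   [<>-rule on 5: fresh world w, vRw]
8. ~p, w   [~<>-rule on 3 via uRw]
Accessibility: uRu, uRv, uRw, vRv, vRw, wRw
Branch closes: p and ~p both at w.
(One branch shown.) All branches close.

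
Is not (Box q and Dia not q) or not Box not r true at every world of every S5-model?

Tableau for the negation not (not (Box q and Dia not q) or not Box not r):
1. not (not (Box q and Dia not q) or not Box not r), 0
2. Box q and Dia not q, 0
3. Box not r, 0
4. Box q, 0
5. Dia not q, 0
6. not r, 0
7. q, 0
8. not q, 1
9. not r, 1
10. q, 1
Accessibility: 0R0, 0R1, 1R0, 1R1
Branch closes: q and not q both at 1.
Every branch of the negation's tableau closes; the branch above is one of them.

Valid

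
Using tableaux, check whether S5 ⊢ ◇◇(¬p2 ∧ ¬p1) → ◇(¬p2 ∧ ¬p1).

Tableau for the negation ¬(◇◇(¬p2 ∧ ¬p1) → ◇(¬p2 ∧ ¬p1)):
1. ¬(◇◇(¬p2 ∧ ¬p1) → ◇(¬p2 ∧ ¬p1)), u
2. ◇◇(¬p2 ∧ ¬p1), u
3. ¬◇(¬p2 ∧ ¬p1), u
4. ¬(¬p2 ∧ ¬p1), u
5. p1, u
6. ◇(¬p2 ∧ ¬p1), v
7. ¬(¬p2 ∧ ¬p1), v
8. p1, v
9. ¬p2 ∧ ¬p1, w
10. ¬p2, w
11. ¬p1, w
12. ¬(¬p2 ∧ ¬p1), w
13. p1, w
Accessibility: uRu, uRv, uRw, vRu, vRv, vRw, wRu, wRv, wRw
Branch closes: p1 and ¬p1 both at w.
All branches of the negation close; one closing branch shown above.

Valid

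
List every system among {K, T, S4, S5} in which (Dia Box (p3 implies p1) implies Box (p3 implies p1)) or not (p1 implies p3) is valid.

S4-tableau for the negation not ((Dia Box (p3 implies p1) implies Box (p3 implies p1)) or not (p1 implies p3)):
1. not ((Dia Box (p3 implies p1) implies Box (p3 implies p1)) or not (p1 implies p3)), w0
2. not (Dia Box (p3 implies p1) implies Box (p3 implies p1)), w0
3. p1 implies p3, w0
4. Dia Box (p3 implies p1), w0
5. not Box (p3 implies p1), w0
6. p3, w0
7. Box (p3 implies p1), w1
8. p3 implies p1, w1
9. p1, w1
10. not (p3 implies p1), w2
11. p3, w2
12. not p1, w2
Accessibility: w0Rw0, w0Rw1, w0Rw2, w1Rw1, w2Rw2
Complete open branch: countermodel on an S4-frame, so not valid in S4, nor in K, T (the same frame is also a K-frame and a T-frame).
S5-tableau for the negation not ((Dia Box (p3 implies p1) implies Box (p3 implies p1)) or not (p1 implies p3)):
1. not ((Dia Box (p3 implies p1) implies Box (p3 implies p1)) or not (p1 implies p3)), w0
2. not (Dia Box (p3 implies p1) implies Box (p3 implies p1)), w0
3. p1 implies p3, w0
4. Dia Box (p3 implies p1), w0
5. not Box (p3 implies p1), w0
6. p3, w0
7. Box (p3 implies p1), w1
8. p3 implies p1, w0
9. p3 implies p1, w1
10. p1, w0
11. p1, w1
12. not (p3 implies p1), w2
13. p3, w2
14. not p1, w2
15. p3 implies p1, w2
16. p1, w2
Accessibility: w0Rw0, w0Rw1, w0Rw2, w1Rw0, w1Rw1, w1Rw2, w2Rw0, w2Rw1, w2Rw2
Branch closes: p1 and not p1 both at w2.
Every branch closes (one shown): valid in S5.

S5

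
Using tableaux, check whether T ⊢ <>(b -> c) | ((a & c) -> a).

Tableau for the negation ~(<>(b -> c) | ((a & c) -> a)):
1. ~(<>(b -> c) | ((a & c) -> a)), w0
2. ~<>(b -> c), w0   [~|-rule on 1]
3. ~((a & c) -> a), w0   [~|-rule on 1]
4. a & c, w0   [~->-rule on 3]
5. ~a, w0   [~->-rule on 3]
6. a, w0   [&-rule on 4]
7. c, w0   [&-rule on 4]
Accessibility: w0Rw0
Branch closes: a and ~a both at w0.
Every branch of the negation's tableau closes; the branch above is one of them.

Yes, valid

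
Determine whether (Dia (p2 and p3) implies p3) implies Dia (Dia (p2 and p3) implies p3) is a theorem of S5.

Tableau for the negation not ((Dia (p2 and p3) implies p3) implies Dia (Dia (p2 and p3) implies p3)):
1. not ((Dia (p2 and p3) implies p3) implies Dia (Dia (p2 and p3) implies p3)), w0
2. Dia (p2 and p3) implies p3, w0
3. not Dia (Dia (p2 and p3) implies p3), w0
4. not (Dia (p2 and p3) implies p3), w0
5. Dia (p2 and p3), w0
6. not p3, w0
7. not Dia (p2 and p3), w0
8. not (p2 and p3), w0
9. p2 and p3, w1
10. p2, w1
11. p3, w1
12. not (Dia (p2 and p3) implies p3), w1
13. Dia (p2 and p3), w1
14. not p3, w1
Accessibility: w0Rw0, w0Rw1, w1Rw0, w1Rw1
Branch closes: p3 and not p3 both at w1.
Every branch of the negation's tableau closes; the branch above is one of them.

Yes, valid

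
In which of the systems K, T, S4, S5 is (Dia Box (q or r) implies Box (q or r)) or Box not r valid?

S5

S5-tableau for the negation not ((Dia Box (q or r) implies Box (q or r)) or Box not r):
1. not ((Dia Box (q or r) implies Box (q or r)) or Box not r), u
2. not (Dia Box (q or r) implies Box (q or r)), u
3. not Box not r, u
4. Dia Box (q or r), u
5. not Box (q or r), u
6. r, v
7. Box (q or r), w
8. q or r, u
9. q or r, v
10. q or r, w
11. r, u
12. r, w
13. not (q or r), x
14. not q, x
15. not r, x
16. q or r, x
17. r, x
Accessibility: uRu, uRv, uRw, uRx, vRu, vRv, vRw, vRx, wRu, wRv, wRw, wRx, xRu, xRv, xRw, xRx
Branch closes: r and not r both at x.
Every branch closes (one shown): valid in S5.
S4-tableau for the negation not ((Dia Box (q or r) implies Box (q or r)) or Box not r):
1. not ((Dia Box (q or r) implies Box (q or r)) or Box not r), u
2. not (Dia Box (q or r) implies Box (q or r)), u
3. not Box not r, u
4. Dia Box (q or r), u
5. not Box (q or r), u
6. r, v
7. Box (q or r), w
8. q or r, w
9. r, w
10. not (q or r), x
11. not q, x
12. not r, x
Accessibility: uRu, uRv, uRw, uRx, vRv, wRw, xRx
Complete open branch: countermodel on an S4-frame, so not valid in S4, nor in K, T (the same frame is also a K-frame and a T-frame).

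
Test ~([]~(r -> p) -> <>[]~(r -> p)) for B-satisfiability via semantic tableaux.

1. ~([]~(r -> p) -> <>[]~(r -> p)), w0
2. []~(r -> p), w0   [~->-rule on 1]
3. ~<>[]~(r -> p), w0   [~->-rule on 1]
4. ~(r -> p), w0   [[]-rule on 2 via w0Rw0]
5. r, w0   [~->-rule on 4]
6. ~p, w0   [~->-rule on 4]
7. ~[]~(r -> p), w0   [~<>-rule on 3 via w0Rw0]
8. r -> p, w1   [~[]-rule on 7: fresh world w1, w0Rw1]
9. ~(r -> p), w1   [[]-rule on 2 via w0Rw1]
10. r, w1   [~->-rule on 9]
11. ~p, w1   [~->-rule on 9]
12. ~[]~(r -> p), w1   [~<>-rule on 3 via w0Rw1]
13. p, w1   [->-rule on 8 (branches; this branch)]
Accessibility: w0Rw0, w0Rw1, w1Rw0, w1Rw1
Branch closes: p and ~p both at w1.
Every branch closes; the branch above is one of them.

Unsatisfiable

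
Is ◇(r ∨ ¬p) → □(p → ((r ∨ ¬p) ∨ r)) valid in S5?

Tableau for the negation ¬(◇(r ∨ ¬p) → □(p → ((r ∨ ¬p) ∨ r))):
1. ¬(◇(r ∨ ¬p) → □(p → ((r ∨ ¬p) ∨ r))), 0
2. ◇(r ∨ ¬p), 0   [¬→-rule on 1]
3. ¬□(p → ((r ∨ ¬p) ∨ r)), 0   [¬→-rule on 1]
4. r ∨ ¬p, 1   [◇-rule on 2: fresh world 1, 0R1]
5. ¬p, 1   [∨-rule on 4 (branches; this branch)]
6. ¬(p → ((r ∨ ¬p) ∨ r)), 2   [¬□-rule on 3: fresh world 2, 0R2]
7. p, 2   [¬→-rule on 6]
8. ¬((r ∨ ¬p) ∨ r), 2   [¬→-rule on 6]
9. ¬(r ∨ ¬p), 2   [¬∨-rule on 8]
10. ¬r, 2   [¬∨-rule on 8]
Accessibility: 0R0, 0R1, 0R2, 1R0, 1R1, 1R2, 2R0, 2R1, 2R2
The negation has an open branch (countermodel exists).

No, not valid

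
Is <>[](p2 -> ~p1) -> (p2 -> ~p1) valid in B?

Valid in B

Tableau for the negation ~(<>[](p2 -> ~p1) -> (p2 -> ~p1)):
1. ~(<>[](p2 -> ~p1) -> (p2 -> ~p1)), u
2. <>[](p2 -> ~p1), u
3. ~(p2 -> ~p1), u
4. p2, u
5. p1, u
6. [](p2 -> ~p1), v
7. p2 -> ~p1, u
8. p2 -> ~p1, v
9. ~p1, u
Accessibility: uRu, uRv, vRu, vRv
Branch closes: p1 and ~p1 both at u.
Every branch of the negation's tableau closes; the branch above is one of them.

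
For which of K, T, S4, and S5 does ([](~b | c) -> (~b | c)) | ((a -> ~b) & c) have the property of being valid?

T, S4, S5

T-tableau for the negation ~(([](~b | c) -> (~b | c)) | ((a -> ~b) & c)):
1. ~(([](~b | c) -> (~b | c)) | ((a -> ~b) & c)), 0
2. ~([](~b | c) -> (~b | c)), 0
3. ~((a -> ~b) & c), 0
4. [](~b | c), 0
5. ~(~b | c), 0
6. b, 0
7. ~c, 0
8. ~b | c, 0
9. ~(a -> ~b), 0
10. a, 0
11. c, 0
Accessibility: 0R0
Branch closes: c and ~c both at 0.
Every branch closes (one shown): valid in T, hence also in S4, S5 (every theorem of T is a theorem of S4 and S5).
K-tableau for the negation ~(([](~b | c) -> (~b | c)) | ((a -> ~b) & c)):
1. ~(([](~b | c) -> (~b | c)) | ((a -> ~b) & c)), 0
2. ~([](~b | c) -> (~b | c)), 0
3. ~((a -> ~b) & c), 0
4. [](~b | c), 0
5. ~(~b | c), 0
6. b, 0
7. ~c, 0
Complete open branch: countermodel on a K-frame, so not valid in K.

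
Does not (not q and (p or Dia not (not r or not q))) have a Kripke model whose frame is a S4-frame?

Yes, satisfiable

1. not (not q and (p or Dia not (not r or not q))), u
2. not (p or Dia not (not r or not q)), u
3. not p, u
4. not Dia not (not r or not q), u
5. not r or not q, u
6. not q, u
Accessibility: uRu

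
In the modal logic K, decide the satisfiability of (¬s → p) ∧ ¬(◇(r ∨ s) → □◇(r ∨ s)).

Satisfiable (open branch found)

1. (¬s → p) ∧ ¬(◇(r ∨ s) → □◇(r ∨ s)), 0
2. ¬s → p, 0   [∧-rule on 1]
3. ¬(◇(r ∨ s) → □◇(r ∨ s)), 0   [∧-rule on 1]
4. ◇(r ∨ s), 0   [¬→-rule on 3]
5. ¬□◇(r ∨ s), 0   [¬→-rule on 3]
6. p, 0   [→-rule on 2 (branches; this branch)]
7. r ∨ s, 1   [◇-rule on 4: fresh world 1, 0R1]
8. s, 1   [∨-rule on 7 (branches; this branch)]
9. ¬◇(r ∨ s), 2   [¬□-rule on 5: fresh world 2, 0R2]
Accessibility: 0R1, 0R2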